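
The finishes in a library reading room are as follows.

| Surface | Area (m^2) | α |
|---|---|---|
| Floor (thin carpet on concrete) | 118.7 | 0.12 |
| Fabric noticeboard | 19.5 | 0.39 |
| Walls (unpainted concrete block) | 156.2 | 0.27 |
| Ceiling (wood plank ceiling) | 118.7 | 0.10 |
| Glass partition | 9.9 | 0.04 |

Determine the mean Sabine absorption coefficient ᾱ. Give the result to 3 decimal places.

0.180

S = Σ Sᵢ = 118.7 + 19.5 + 156.2 + 118.7 + 9.9 = 423.0 m^2.
Weighted sum Σ Sα = 76.289.
ᾱ = A/S = 0.180.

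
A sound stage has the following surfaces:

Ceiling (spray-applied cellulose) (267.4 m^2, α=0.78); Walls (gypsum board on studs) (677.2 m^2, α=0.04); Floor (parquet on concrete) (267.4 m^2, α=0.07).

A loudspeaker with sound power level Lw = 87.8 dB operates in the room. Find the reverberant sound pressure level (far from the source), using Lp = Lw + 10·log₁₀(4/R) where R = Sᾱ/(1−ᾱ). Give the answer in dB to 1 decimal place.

68.7 dB

A = 254.378 sabins; S = 1212.0 m^2.
ᾱ = 0.2099, so room constant R = A/(1−ᾱ) = 321.957 m^2.
Lp = Lw + 10 log₁₀(4/R) = 87.8 -19.06 = 68.7 dB.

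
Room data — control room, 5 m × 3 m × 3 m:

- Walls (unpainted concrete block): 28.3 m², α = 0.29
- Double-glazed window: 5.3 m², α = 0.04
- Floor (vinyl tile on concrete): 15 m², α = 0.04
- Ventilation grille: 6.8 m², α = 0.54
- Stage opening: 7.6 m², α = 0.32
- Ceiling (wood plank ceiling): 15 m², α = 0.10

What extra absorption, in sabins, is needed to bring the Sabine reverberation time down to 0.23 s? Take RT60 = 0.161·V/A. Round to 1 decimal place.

14.9 sabins

Summing Sᵢαᵢ: 8.207 + 0.212 + 0.600 + 3.672 + 2.432 + 1.500 → A₁ = 16.623 sabins.
For T = 0.23 s, need A₂ = 0.161·V/T = 0.161·45/0.23 = 31.500 sabins.
Additional absorption ΔA = 31.500 − 16.623 = 14.9 sabins.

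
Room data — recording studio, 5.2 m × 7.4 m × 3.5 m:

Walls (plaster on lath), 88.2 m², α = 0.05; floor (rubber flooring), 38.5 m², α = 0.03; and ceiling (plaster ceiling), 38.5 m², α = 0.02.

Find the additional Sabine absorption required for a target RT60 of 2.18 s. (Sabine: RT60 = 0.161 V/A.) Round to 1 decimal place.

Summing Sᵢαᵢ: 4.410 + 1.155 + 0.770 → A₁ = 6.335 sabins.
For T = 2.18 s, need A₂ = 0.161·V/T = 0.161·134.68/2.18 = 9.947 sabins.
Shortfall: 9.947 − 6.335 = 3.6 sabins.

3.6 sabins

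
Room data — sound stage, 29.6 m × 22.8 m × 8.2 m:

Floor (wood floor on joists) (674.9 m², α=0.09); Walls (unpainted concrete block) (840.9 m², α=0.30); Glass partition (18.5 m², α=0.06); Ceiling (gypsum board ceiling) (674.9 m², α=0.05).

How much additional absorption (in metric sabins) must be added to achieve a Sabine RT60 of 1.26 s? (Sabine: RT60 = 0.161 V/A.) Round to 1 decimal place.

Equivalent absorption area: A₁ = 674.9·0.09 + 840.9·0.30 + 18.5·0.06 + 674.9·0.05 = 347.866 m².
V = 5534.016 m³. Required absorption A₂ = 0.161 × 5534.016 / 1.26 = 707.124 sabins.
Additional absorption ΔA = 707.124 − 347.866 = 359.3 sabins.

359.3 sabins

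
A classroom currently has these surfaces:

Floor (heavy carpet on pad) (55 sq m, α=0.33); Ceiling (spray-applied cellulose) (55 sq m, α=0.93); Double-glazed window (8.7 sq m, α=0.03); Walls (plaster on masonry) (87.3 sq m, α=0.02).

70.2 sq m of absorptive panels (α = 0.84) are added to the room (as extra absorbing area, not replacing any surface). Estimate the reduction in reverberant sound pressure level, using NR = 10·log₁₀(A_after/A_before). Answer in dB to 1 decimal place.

Equivalent absorption area: A_before = 55·0.33 + 55·0.93 + 8.7·0.03 + 87.3·0.02 = 71.307 sq m.
Treatment contributes 70.2·0.84 = 58.968 sabins.
New total A_after = 130.275 sabins.
NR = 10·log₁₀(130.275/71.307) = 2.6 dB.

2.6 dB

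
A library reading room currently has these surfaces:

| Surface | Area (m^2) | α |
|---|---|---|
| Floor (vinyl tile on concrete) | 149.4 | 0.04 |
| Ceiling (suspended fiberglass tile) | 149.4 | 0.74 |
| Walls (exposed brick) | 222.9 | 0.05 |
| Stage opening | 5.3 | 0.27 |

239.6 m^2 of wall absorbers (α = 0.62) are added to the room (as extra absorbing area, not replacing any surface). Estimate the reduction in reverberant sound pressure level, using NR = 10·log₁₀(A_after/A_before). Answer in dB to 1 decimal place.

A_before = Σ Sᵢαᵢ = 149.4*0.04 + 149.4*0.74 + 222.9*0.05 + 5.3*0.27 = 129.108 sabins.
Added absorption = 239.6 × 0.62 = 148.552 sabins.
A_after = 129.108 + 148.552 = 277.660 sabins.
Reduction = 10 log₁₀(A_after/A_before) = 10 log₁₀(2.1506) = 3.3 dB.

3.3 dB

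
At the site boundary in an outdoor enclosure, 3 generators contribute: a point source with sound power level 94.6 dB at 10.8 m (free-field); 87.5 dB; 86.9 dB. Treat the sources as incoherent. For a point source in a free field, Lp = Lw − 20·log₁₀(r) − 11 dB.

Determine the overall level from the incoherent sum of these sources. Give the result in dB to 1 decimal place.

90.2 dB

Source at 10.8 m: Lp = 94.6 − 20·log₁₀(10.8) − 11 = 62.9 dB.
Σ 10^(Lᵢ/10) = 1.054e+09.
L_total = 10·log₁₀(1.054e+09) = 90.2 dB.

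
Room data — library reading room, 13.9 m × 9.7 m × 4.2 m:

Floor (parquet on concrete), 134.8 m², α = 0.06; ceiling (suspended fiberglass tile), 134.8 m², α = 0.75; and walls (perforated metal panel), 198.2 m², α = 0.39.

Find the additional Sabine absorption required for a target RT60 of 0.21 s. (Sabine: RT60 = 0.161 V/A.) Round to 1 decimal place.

A₁ = Σ Sᵢαᵢ = 134.8*0.06 + 134.8*0.75 + 198.2*0.39 = 186.486 sabins.
V = 566.286 m³. Required absorption A₂ = 0.161 × 566.286 / 0.21 = 434.153 sabins.
Shortfall: 434.153 − 186.486 = 247.7 sabins.

247.7 sabins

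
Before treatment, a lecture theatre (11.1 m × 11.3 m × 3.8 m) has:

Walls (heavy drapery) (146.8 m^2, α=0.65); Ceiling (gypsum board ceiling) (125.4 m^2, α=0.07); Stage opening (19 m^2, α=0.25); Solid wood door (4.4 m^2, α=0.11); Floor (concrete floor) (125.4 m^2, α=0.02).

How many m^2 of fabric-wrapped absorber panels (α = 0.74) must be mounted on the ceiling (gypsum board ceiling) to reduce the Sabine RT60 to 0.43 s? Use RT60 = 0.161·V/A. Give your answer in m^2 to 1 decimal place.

99.3

Total absorption A₁ = 146.8·0.65 + 125.4·0.07 + 19·0.25 + 4.4·0.11 + 125.4·0.02
  = 95.420 + 8.778 + 4.750 + 0.484 + 2.508 = 111.940 m^2 sabins.
V = 476.634 m³. Target absorption A₂ = 0.161 × 476.634 / 0.43 = 178.461 sabins.
Absorption to add: 178.461 − 111.940 = 66.521 sabins.
Net gain per m^2: Δα = 0.74 − 0.07 = 0.67.
Area = ΔA/Δα = 66.521/0.67 = 99.3 m^2.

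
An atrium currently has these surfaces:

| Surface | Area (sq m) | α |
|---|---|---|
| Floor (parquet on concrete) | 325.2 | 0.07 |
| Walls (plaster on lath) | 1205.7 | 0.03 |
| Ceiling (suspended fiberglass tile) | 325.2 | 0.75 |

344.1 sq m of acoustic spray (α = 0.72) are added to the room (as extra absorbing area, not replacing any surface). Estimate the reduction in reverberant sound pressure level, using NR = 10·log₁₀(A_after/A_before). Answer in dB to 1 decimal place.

Total absorption A_before = 325.2*0.07 + 1205.7*0.03 + 325.2*0.75
  = 22.764 + 36.171 + 243.900 = 302.835 sq m sabins.
Added absorption = 344.1 × 0.72 = 247.752 sabins.
A_after = 302.835 + 247.752 = 550.587 sabins.
NR = 10·log₁₀(550.587/302.835) = 2.6 dB.

2.6 dB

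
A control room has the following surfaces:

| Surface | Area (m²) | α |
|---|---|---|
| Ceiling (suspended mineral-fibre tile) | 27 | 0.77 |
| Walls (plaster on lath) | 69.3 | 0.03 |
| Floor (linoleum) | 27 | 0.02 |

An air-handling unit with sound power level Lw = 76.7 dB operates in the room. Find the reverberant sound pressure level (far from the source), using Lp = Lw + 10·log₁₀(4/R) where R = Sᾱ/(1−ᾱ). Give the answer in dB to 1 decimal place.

68.1 dB

A = 23.409 sabins; S = 123.3 m².
ᾱ = 0.1899, so room constant R = A/(1−ᾱ) = 28.896 m².
Lp = 76.7 + 10·log₁₀(4/28.896) = 76.7 + (-8.59) = 68.1 dB.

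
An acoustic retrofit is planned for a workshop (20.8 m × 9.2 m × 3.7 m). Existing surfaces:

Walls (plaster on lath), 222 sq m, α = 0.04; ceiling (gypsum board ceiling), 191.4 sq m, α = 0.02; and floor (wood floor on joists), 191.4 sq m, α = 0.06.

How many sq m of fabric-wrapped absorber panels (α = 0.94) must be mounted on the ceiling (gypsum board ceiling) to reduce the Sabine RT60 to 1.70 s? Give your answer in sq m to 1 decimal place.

46.6

Total absorption A₁ = 222·0.04 + 191.4·0.02 + 191.4·0.06
  = 8.880 + 3.828 + 11.484 = 24.192 sq m sabins.
Required A₂ = 0.161·708.032/1.70 = 67.055 sabins.
Absorption to add: 67.055 − 24.192 = 42.863 sabins.
Each sq m of panel replacing the ceiling (gypsum board ceiling) adds (0.94 − 0.02) = 0.92 sabins.
Area = ΔA/Δα = 42.863/0.92 = 46.6 sq m.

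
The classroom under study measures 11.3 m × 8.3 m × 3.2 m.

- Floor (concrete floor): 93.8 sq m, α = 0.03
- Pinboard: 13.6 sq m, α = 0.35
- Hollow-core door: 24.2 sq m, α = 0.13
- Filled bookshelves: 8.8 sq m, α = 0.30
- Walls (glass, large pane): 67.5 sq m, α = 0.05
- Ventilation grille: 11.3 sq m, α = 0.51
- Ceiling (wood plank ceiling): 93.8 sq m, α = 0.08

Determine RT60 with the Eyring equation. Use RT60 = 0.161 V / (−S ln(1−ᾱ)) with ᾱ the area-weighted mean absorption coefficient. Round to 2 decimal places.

Total surface area S = 93.8 + 13.6 + 24.2 + 8.8 + 67.5 + 11.3 + 93.8 = 313.0 sq m.
Σ(Sᵢαᵢ) = 93.8·0.03 + 13.6·0.35 + 24.2·0.13 + 8.8·0.30 + 67.5·0.05 + 11.3·0.51 + 93.8·0.08 = 30.002.
Mean coefficient ᾱ = A/S = 0.0959.
Eyring denominator: −S ln(1−ᾱ) = 31.555.
V = 11.3 × 8.3 × 3.2 = 300.128 m³.
T = 0.161·V/[−S·ln(1−ᾱ)] = 0.161·300.128/31.555 = 1.53 s.

1.53 sec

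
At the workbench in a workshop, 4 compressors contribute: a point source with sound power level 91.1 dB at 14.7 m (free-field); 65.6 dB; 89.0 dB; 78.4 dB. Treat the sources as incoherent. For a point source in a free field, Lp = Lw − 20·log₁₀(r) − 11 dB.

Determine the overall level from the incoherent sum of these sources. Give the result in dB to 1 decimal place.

Source at 14.7 m: Lp = 91.1 − 20·log₁₀(14.7) − 11 = 56.8 dB.
Σ 10^(Lᵢ/10) = 8.676e+08.
L_total = 10·log₁₀(8.676e+08) = 89.4 dB.

89.4 dB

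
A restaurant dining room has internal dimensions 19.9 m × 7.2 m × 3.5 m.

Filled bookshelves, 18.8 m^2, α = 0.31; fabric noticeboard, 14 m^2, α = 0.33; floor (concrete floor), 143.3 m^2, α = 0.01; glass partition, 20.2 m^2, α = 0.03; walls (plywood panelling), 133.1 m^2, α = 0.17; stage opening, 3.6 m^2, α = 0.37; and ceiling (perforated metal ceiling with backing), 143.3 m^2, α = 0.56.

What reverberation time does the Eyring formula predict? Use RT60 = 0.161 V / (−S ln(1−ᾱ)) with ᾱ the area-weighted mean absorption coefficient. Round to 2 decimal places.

S = Σ Sᵢ = 476.3 m^2.
Absorption A = 18.8·0.31 + 14·0.33 + 143.3·0.01 + 20.2·0.03 + 133.1·0.17 + 3.6·0.37 + 143.3·0.56 = 116.694 sabins.
ᾱ = 116.694 / 476.3 = 0.2450.
Eyring denominator: −S ln(1−ᾱ) = 133.858.
V = 19.9 × 7.2 × 3.5 = 501.48 m³.
T = 0.161·V/[−S·ln(1−ᾱ)] = 0.161·501.48/133.858 = 0.60 s.

0.60 sec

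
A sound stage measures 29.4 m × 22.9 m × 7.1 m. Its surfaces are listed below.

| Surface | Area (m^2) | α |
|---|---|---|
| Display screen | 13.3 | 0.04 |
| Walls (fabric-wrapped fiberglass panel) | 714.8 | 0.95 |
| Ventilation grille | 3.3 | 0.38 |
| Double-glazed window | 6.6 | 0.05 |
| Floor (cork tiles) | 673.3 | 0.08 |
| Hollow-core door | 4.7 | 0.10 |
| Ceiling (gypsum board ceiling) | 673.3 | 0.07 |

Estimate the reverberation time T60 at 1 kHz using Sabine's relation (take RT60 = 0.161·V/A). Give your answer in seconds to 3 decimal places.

A = Σ Sᵢαᵢ = 13.3*0.04 + 714.8*0.95 + 3.3*0.38 + 6.6*0.05 + 673.3*0.08 + 4.7*0.10 + 673.3*0.07 = 782.641 sabins.
Room volume: 4780.146 m³.
T = 0.161 V/A = 0.161·4780.146/782.641 = 0.983 s.

0.983 sec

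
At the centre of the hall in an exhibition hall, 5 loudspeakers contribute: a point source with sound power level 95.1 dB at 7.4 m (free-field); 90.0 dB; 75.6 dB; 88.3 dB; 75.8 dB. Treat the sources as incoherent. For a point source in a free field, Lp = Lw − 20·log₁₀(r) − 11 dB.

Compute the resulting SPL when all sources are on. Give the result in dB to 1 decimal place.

Source at 7.4 m: Lp = 95.1 − 20·log₁₀(7.4) − 11 = 66.7 dB.
Σ 10^(Lᵢ/10) = 1.755e+09.
Combined level = 10 log₁₀(1.755e+09) = 92.4 dB.

92.4 dB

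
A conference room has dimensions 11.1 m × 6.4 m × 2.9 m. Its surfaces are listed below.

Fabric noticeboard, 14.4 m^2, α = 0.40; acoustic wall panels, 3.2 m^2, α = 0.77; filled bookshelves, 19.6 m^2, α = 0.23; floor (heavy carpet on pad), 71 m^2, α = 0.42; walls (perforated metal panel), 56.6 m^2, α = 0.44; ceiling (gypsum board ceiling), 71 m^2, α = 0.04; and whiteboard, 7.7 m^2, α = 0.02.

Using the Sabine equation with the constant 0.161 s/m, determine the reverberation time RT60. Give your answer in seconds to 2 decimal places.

Total absorption A = 14.4*0.40 + 3.2*0.77 + 19.6*0.23 + 71*0.42 + 56.6*0.44 + 71*0.04 + 7.7*0.02
  = 5.760 + 2.464 + 4.508 + 29.820 + 24.904 + 2.840 + 0.154 = 70.450 m^2 sabins.
Volume V = 11.1 × 6.4 × 2.9 = 206.016 m³.
RT60 = 0.161 · V / A = 0.161 × 206.016 / 70.450 = 0.47 s.

0.47 seconds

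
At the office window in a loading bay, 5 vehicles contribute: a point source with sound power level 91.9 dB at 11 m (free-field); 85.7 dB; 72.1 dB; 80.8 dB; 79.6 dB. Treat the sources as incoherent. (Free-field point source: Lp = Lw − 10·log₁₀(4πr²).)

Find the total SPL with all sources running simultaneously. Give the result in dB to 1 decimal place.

87.8 dB

Source at 11 m: Lp = 91.9 − 10·log₁₀(4π·11²) = 91.9 − 10·log₁₀(1520.531) = 60.1 dB.
Σ 10^(Lᵢ/10) = 6.002e+08.
Combined level = 10 log₁₀(6.002e+08) = 87.8 dB.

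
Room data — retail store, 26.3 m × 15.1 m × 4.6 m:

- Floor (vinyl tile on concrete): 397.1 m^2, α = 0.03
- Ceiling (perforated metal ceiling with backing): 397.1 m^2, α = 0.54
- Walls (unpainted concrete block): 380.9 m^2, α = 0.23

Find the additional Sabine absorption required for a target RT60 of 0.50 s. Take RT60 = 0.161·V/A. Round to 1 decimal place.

274.3 sabins

Total absorption A₁ = 397.1·0.03 + 397.1·0.54 + 380.9·0.23
  = 11.913 + 214.434 + 87.607 = 313.954 m^2 sabins.
For T = 0.50 s, need A₂ = 0.161·V/T = 0.161·1826.798/0.50 = 588.229 sabins.
Additional absorption ΔA = 588.229 − 313.954 = 274.3 sabins.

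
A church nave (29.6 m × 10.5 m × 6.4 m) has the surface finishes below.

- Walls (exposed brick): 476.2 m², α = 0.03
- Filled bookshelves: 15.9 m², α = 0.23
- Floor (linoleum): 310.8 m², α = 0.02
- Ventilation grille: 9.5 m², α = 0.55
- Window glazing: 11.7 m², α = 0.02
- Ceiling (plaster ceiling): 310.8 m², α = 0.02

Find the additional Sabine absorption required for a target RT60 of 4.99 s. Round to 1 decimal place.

Summing Sᵢαᵢ: 14.286 + 3.657 + 6.216 + 5.225 + 0.234 + 6.216 → A₁ = 35.834 sabins.
Target A₂ = 0.161·1989.12/4.99 = 64.178 sabins (V = 1989.12 m³).
Shortfall: 64.178 − 35.834 = 28.3 sabins.

28.3 sabins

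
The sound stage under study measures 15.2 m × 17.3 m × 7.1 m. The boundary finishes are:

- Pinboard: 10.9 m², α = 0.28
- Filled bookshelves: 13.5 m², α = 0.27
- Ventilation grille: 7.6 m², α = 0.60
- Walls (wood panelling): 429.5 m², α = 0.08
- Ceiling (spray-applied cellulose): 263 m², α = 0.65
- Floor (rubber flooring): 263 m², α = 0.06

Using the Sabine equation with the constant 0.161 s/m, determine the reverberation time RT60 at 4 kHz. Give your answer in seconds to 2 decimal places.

1.29 seconds

A = Σ Sᵢαᵢ = 10.9·0.28 + 13.5·0.27 + 7.6·0.60 + 429.5·0.08 + 263·0.65 + 263·0.06 = 232.347 sabins.
Volume V = 15.2 × 17.3 × 7.1 = 1867.016 m³.
Sabine: RT60 = 0.161 × 1867.016 / 232.347 = 1.29 s.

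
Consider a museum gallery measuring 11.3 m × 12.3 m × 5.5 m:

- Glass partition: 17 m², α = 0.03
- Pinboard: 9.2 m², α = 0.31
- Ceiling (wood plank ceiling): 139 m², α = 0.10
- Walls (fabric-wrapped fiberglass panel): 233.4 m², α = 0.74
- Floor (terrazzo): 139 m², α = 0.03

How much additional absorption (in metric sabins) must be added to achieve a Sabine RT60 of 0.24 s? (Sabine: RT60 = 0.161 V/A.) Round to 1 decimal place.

318.7 sabins

A₁ = Σ Sᵢαᵢ = 17*0.03 + 9.2*0.31 + 139*0.10 + 233.4*0.74 + 139*0.03 = 194.148 sabins.
Target A₂ = 0.161·764.445/0.24 = 512.815 sabins (V = 764.445 m³).
Additional absorption ΔA = 512.815 − 194.148 = 318.7 sabins.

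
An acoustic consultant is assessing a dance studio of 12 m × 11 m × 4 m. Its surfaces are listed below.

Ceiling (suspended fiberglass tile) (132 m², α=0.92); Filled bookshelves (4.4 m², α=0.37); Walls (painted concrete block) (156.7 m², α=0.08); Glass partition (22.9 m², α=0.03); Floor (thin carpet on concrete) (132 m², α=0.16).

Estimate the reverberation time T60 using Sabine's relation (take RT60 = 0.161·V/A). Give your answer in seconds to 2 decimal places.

0.54 s

Equivalent absorption area: A = 132×0.92 + 4.4×0.37 + 156.7×0.08 + 22.9×0.03 + 132×0.16 = 157.411 m².
Volume V = 12 × 11 × 4 = 528 m³.
T = 0.161 V/A = 0.161·528/157.411 = 0.54 s.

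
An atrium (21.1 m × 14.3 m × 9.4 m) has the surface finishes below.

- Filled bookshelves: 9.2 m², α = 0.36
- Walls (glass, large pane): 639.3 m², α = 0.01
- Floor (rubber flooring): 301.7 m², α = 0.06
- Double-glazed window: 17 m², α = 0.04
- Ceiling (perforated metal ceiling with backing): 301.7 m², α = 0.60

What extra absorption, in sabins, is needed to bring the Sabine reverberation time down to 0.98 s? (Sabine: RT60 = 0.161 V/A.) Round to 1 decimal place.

Total absorption A₁ = 9.2*0.36 + 639.3*0.01 + 301.7*0.06 + 17*0.04 + 301.7*0.60
  = 3.312 + 6.393 + 18.102 + 0.680 + 181.020 = 209.507 m² sabins.
V = 2836.262 m³. Required absorption A₂ = 0.161 × 2836.262 / 0.98 = 465.957 sabins.
Additional absorption ΔA = 465.957 − 209.507 = 256.5 sabins.

256.5 sabins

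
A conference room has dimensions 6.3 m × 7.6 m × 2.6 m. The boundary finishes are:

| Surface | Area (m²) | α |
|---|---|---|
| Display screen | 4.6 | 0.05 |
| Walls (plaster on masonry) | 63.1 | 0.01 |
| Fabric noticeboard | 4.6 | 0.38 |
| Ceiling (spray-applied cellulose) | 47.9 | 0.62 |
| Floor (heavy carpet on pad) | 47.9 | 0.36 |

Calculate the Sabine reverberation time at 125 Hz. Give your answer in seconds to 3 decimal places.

Total absorption A = 4.6×0.05 + 63.1×0.01 + 4.6×0.38 + 47.9×0.62 + 47.9×0.36
  = 0.230 + 0.631 + 1.748 + 29.698 + 17.244 = 49.551 m² sabins.
V = 6.3·7.6·2.6 = 124.488 m³.
RT60 = 0.161 · V / A = 0.161 × 124.488 / 49.551 = 0.404 s.

0.404 s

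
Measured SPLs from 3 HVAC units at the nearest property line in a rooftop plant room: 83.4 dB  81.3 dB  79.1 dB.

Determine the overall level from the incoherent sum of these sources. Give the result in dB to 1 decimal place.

Converting to relative power and adding: 10^(83.4/10) + 10^(81.3/10) + 10^(79.1/10) = 4.35e+08.
Back to dB: 10·log₁₀ Σ = 86.4 dB.

86.4 dB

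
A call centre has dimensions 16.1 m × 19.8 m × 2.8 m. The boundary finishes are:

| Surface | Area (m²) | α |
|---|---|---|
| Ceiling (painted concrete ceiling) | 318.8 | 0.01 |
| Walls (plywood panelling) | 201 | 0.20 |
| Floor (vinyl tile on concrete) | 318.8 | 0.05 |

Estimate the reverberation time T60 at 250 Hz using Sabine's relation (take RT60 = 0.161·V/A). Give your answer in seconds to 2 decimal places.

A = Σ Sᵢαᵢ = 318.8*0.01 + 201*0.20 + 318.8*0.05 = 59.328 sabins.
Room volume: 892.584 m³.
RT60 = 0.161 · V / A = 0.161 × 892.584 / 59.328 = 2.42 s.

2.42 sec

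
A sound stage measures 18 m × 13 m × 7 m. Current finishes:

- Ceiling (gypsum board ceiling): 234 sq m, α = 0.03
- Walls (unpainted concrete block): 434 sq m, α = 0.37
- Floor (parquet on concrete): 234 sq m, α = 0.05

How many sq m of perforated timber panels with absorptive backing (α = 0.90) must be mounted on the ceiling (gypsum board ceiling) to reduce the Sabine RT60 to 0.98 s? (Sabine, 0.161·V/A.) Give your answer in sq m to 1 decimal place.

103.2

Summing Sᵢαᵢ: 7.020 + 160.580 + 11.700 → A₁ = 179.300 sabins.
V = 1638 m³. Target absorption A₂ = 0.161 × 1638 / 0.98 = 269.100 sabins.
ΔA needed = 269.100 − 179.300 = 89.800 sabins.
Net gain per sq m: Δα = 0.90 − 0.03 = 0.87.
Area = ΔA/Δα = 89.800/0.87 = 103.2 sq m.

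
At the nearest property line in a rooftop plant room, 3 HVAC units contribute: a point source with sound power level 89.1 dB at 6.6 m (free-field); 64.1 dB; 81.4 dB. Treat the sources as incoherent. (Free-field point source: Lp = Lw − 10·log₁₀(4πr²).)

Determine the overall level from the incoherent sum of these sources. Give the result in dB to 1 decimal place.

Source at 6.6 m: Lp = 89.1 − 10·log₁₀(4π·6.6²) = 89.1 − 10·log₁₀(547.391) = 61.7 dB.
Sum in the linear (power) domain: Σ 10^(Lᵢ/10) = 10^(61.7/10) + 10^(64.1/10) + 10^(81.4/10) = 1.421e+08.
Combined level = 10 log₁₀(1.421e+08) = 81.5 dB.

81.5 dB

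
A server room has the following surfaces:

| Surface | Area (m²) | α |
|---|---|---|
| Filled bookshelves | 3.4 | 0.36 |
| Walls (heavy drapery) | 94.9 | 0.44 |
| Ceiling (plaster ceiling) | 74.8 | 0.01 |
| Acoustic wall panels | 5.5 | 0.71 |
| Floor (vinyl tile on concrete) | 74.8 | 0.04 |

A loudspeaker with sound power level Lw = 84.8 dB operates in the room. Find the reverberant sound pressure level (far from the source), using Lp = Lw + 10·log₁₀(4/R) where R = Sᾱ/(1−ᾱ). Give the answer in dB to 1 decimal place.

A = 50.625 sabins; S = 253.4 m².
ᾱ = 0.1998, so room constant R = A/(1−ᾱ) = 63.265 m².
Lp = Lw + 10 log₁₀(4/R) = 84.8 -11.99 = 72.8 dB.

72.8 dB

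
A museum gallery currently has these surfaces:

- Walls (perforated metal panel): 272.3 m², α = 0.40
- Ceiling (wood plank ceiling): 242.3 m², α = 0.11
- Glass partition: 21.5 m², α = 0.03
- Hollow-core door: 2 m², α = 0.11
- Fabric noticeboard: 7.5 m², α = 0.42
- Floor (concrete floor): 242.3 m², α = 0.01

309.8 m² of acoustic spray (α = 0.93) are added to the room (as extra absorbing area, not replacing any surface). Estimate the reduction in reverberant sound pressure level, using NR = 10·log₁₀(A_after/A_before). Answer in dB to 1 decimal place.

A_before = Σ Sᵢαᵢ = 272.3*0.40 + 242.3*0.11 + 21.5*0.03 + 2*0.11 + 7.5*0.42 + 242.3*0.01 = 142.011 sabins.
Added absorption = 309.8 × 0.93 = 288.114 sabins.
New total A_after = 430.125 sabins.
NR = 10·log₁₀(430.125/142.011) = 4.8 dB.

4.8 dB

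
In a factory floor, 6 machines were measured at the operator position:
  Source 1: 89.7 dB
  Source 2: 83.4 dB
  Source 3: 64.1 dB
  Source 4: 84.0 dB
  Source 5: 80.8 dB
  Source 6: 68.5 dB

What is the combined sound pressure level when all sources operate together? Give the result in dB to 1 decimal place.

91.9 dB

Converting to relative power and adding: 10^(89.7/10) + 10^(83.4/10) + 10^(64.1/10) + 10^(84.0/10) + 10^(80.8/10) + 10^(68.5/10) = 1.533e+09.
Combined level = 10 log₁₀(1.533e+09) = 91.9 dB.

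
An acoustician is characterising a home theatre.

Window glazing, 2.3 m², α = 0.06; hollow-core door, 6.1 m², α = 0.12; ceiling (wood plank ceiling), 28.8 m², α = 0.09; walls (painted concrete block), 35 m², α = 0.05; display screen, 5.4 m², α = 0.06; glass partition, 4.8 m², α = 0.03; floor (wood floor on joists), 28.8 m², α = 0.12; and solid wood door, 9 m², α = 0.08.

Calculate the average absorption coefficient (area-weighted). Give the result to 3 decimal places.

Total surface area S = 120.2 m².
Weighted sum Σ Sα = 9.856.
ᾱ = A/S = 0.082.

0.082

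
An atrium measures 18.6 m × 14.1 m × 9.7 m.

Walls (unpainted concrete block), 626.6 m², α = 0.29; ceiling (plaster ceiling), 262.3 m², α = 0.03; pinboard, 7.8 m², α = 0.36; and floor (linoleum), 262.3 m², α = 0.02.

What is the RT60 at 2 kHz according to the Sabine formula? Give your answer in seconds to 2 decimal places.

2.07 seconds

Equivalent absorption area: A = 626.6*0.29 + 262.3*0.03 + 7.8*0.36 + 262.3*0.02 = 197.637 m².
Room volume: 2543.922 m³.
T = 0.161 V/A = 0.161·2543.922/197.637 = 2.07 s.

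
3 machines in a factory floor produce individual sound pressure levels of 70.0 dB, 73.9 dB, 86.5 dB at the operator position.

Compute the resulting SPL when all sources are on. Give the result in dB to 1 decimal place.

Sum in the linear (power) domain: Σ 10^(Lᵢ/10) = 10^(70.0/10) + 10^(73.9/10) + 10^(86.5/10) = 4.812e+08.
Combined level = 10 log₁₀(4.812e+08) = 86.8 dB.

86.8 dB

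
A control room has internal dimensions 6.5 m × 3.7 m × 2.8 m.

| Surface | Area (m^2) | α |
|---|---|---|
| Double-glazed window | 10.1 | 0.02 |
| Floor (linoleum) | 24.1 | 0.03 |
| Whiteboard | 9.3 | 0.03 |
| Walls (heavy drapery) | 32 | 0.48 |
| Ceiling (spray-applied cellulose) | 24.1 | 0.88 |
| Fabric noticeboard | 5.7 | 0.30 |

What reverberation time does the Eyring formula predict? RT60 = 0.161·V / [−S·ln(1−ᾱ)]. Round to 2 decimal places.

Total surface area S = 10.1 + 24.1 + 9.3 + 32 + 24.1 + 5.7 = 105.3 m^2.
Σ(Sᵢαᵢ) = 10.1×0.02 + 24.1×0.03 + 9.3×0.03 + 32×0.48 + 24.1×0.88 + 5.7×0.30 = 39.482.
ᾱ = 39.482 / 105.3 = 0.3749.
−S·ln(1−ᾱ) = −105.3 × ln(1 − 0.3749) = 49.475.
V = 6.5 × 3.7 × 2.8 = 67.34 m³.
RT60 = 0.161 × 67.34 / 49.475 = 0.22 s.

0.22 sec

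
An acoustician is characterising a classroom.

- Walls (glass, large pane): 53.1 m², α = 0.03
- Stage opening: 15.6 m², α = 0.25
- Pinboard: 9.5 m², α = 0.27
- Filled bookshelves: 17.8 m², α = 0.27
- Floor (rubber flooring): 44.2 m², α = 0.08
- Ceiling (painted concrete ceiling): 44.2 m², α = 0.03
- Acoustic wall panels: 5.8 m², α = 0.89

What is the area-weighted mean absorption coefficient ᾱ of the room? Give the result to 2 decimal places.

0.12

Total surface area S = 190.2 m².
Weighted sum Σ Sα = 22.888.
ᾱ = A/S = 0.12.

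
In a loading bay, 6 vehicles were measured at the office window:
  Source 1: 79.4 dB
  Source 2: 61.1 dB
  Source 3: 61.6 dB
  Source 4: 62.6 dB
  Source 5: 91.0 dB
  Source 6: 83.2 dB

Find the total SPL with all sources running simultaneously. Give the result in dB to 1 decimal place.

Sum in the linear (power) domain: Σ 10^(Lᵢ/10) = 10^(79.4/10) + 10^(61.1/10) + 10^(61.6/10) + 10^(62.6/10) + 10^(91.0/10) + 10^(83.2/10) = 1.56e+09.
L_total = 10·log₁₀(1.56e+09) = 91.9 dB.

91.9 dB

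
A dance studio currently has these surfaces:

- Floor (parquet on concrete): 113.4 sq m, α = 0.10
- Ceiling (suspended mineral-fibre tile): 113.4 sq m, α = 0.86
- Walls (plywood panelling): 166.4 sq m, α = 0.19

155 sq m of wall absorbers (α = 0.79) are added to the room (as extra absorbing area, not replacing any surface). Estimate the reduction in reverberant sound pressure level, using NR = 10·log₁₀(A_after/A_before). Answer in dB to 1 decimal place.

A_before = Σ Sᵢαᵢ = 113.4·0.10 + 113.4·0.86 + 166.4·0.19 = 140.480 sabins.
Added absorption = 155 × 0.79 = 122.450 sabins.
New total A_after = 262.930 sabins.
NR = 10·log₁₀(262.930/140.480) = 2.7 dB.

2.7 dB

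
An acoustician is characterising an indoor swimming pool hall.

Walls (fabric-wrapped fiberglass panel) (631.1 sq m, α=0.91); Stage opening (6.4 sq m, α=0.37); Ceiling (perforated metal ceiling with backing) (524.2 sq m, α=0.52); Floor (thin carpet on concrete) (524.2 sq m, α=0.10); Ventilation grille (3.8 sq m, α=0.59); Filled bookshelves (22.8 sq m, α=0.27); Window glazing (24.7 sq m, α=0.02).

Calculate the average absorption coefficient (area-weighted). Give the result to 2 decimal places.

0.52

S = Σ Sᵢ = 631.1 + 6.4 + 524.2 + 524.2 + 3.8 + 22.8 + 24.7 = 1737.2 sq m.
Σ(Sᵢαᵢ) = 631.1×0.91 + 6.4×0.37 + 524.2×0.52 + 524.2×0.10 + 3.8×0.59 + 22.8×0.27 + 24.7×0.02 = 910.565.
ᾱ = A/S = 0.52.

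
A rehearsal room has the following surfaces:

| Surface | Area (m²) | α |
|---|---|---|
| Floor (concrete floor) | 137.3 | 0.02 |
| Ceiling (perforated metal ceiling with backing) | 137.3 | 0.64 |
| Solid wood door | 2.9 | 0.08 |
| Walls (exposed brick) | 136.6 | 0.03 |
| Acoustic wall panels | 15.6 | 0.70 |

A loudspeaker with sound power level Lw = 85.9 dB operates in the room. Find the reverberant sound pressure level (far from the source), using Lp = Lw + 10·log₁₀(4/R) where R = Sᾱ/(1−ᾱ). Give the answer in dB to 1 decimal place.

70.4 dB

A = 105.868 sabins; S = 429.7 m².
ᾱ = 105.868/429.7 = 0.2464; R = Sᾱ/(1−ᾱ) = 105.868/(1−0.2464) = 140.483 m².
Lp = 85.9 + 10·log₁₀(4/140.483) = 85.9 + (-15.46) = 70.4 dB.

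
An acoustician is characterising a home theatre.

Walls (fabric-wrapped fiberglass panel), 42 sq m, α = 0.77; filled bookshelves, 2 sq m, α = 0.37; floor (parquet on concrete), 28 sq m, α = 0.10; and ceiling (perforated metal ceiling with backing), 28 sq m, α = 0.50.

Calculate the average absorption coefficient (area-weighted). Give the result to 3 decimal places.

S = Σ Sᵢ = 42 + 2 + 28 + 28 = 100.0 sq m.
Weighted sum Σ Sα = 49.880.
ᾱ = 49.880 / 100.0 = 0.499.

0.499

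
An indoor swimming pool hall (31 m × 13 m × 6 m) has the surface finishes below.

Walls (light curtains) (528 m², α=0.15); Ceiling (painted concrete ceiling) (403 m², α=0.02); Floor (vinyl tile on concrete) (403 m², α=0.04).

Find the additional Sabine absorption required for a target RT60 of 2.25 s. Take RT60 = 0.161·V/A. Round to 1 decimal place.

69.6 sabins

Equivalent absorption area: A₁ = 528*0.15 + 403*0.02 + 403*0.04 = 103.380 m².
Target A₂ = 0.161·2418/2.25 = 173.021 sabins (V = 2418 m³).
ΔA = A₂ − A₁ = 173.021 − 103.380 = 69.6 sabins.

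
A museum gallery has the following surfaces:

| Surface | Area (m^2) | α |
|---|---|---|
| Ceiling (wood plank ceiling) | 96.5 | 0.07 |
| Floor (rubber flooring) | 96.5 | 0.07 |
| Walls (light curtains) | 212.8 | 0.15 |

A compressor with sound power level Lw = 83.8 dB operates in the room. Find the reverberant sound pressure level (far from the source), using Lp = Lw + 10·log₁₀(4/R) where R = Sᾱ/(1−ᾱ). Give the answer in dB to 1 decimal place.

Σ(Sᵢαᵢ) = 96.5×0.07 + 96.5×0.07 + 212.8×0.15 = 45.430; total area S = 405.8 m^2.
ᾱ = 45.430/405.8 = 0.1120; R = Sᾱ/(1−ᾱ) = 45.430/(1−0.1120) = 51.160 m^2.
Lp = Lw + 10 log₁₀(4/R) = 83.8 -11.07 = 72.7 dB.

72.7 dB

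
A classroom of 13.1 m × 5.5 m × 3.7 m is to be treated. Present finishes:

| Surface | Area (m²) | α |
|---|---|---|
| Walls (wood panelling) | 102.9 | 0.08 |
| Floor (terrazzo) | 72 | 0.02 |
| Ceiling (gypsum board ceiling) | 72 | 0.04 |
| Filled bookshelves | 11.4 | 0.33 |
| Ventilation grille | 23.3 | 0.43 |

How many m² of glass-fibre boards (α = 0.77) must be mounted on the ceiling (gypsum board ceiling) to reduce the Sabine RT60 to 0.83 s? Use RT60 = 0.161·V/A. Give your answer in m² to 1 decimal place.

34.8

Total absorption A₁ = 102.9×0.08 + 72×0.02 + 72×0.04 + 11.4×0.33 + 23.3×0.43
  = 8.232 + 1.440 + 2.880 + 3.762 + 10.019 = 26.333 m² sabins.
Required A₂ = 0.161·266.585/0.83 = 51.711 sabins.
Absorption to add: 51.711 − 26.333 = 25.378 sabins.
Each m² of panel replacing the ceiling (gypsum board ceiling) adds (0.77 − 0.04) = 0.73 sabins.
Panel area = 25.378 / 0.73 = 34.8 m².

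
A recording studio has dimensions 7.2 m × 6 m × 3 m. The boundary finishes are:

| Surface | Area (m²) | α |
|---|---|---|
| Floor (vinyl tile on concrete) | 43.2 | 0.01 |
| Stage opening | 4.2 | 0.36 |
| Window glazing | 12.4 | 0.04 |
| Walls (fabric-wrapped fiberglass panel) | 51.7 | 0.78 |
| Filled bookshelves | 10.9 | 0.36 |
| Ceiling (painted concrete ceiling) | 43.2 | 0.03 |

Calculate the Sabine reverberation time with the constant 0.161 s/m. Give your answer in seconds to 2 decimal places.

A = Σ Sᵢαᵢ = 43.2×0.01 + 4.2×0.36 + 12.4×0.04 + 51.7×0.78 + 10.9×0.36 + 43.2×0.03 = 47.986 sabins.
Volume V = 7.2 × 6 × 3 = 129.6 m³.
T = 0.161 V/A = 0.161·129.6/47.986 = 0.43 s.

0.43 s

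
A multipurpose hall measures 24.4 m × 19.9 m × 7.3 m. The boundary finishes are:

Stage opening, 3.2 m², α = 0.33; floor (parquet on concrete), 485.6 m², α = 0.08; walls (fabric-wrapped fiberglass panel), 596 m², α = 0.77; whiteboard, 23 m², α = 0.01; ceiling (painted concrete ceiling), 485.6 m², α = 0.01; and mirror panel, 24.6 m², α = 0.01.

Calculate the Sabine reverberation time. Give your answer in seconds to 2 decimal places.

1.13 s

Total absorption A = 3.2·0.33 + 485.6·0.08 + 596·0.77 + 23·0.01 + 485.6·0.01 + 24.6·0.01
  = 1.056 + 38.848 + 458.920 + 0.230 + 4.856 + 0.246 = 504.156 m² sabins.
Volume V = 24.4 × 19.9 × 7.3 = 3544.588 m³.
T = 0.161 V/A = 0.161·3544.588/504.156 = 1.13 s.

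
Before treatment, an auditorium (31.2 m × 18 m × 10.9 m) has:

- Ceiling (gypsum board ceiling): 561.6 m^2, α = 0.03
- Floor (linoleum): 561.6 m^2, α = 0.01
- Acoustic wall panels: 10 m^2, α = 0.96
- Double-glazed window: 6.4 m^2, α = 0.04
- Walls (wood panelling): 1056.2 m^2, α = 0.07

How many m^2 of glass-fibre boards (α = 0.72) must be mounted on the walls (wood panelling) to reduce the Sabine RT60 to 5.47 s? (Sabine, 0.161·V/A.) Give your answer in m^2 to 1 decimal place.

Summing Sᵢαᵢ: 16.848 + 5.616 + 9.600 + 0.256 + 73.934 → A₁ = 106.254 sabins.
V = 6121.44 m³. Target absorption A₂ = 0.161 × 6121.44 / 5.47 = 180.174 sabins.
Absorption to add: 180.174 − 106.254 = 73.920 sabins.
Net gain per m^2: Δα = 0.72 − 0.07 = 0.65.
Panel area = 73.920 / 0.65 = 113.7 m^2.

113.7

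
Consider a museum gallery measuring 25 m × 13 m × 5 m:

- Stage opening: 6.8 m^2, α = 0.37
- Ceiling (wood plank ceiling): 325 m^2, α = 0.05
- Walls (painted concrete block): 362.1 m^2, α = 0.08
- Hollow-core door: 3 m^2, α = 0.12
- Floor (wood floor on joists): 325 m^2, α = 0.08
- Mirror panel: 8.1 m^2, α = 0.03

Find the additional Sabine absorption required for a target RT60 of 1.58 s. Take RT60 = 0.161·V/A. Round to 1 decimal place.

Equivalent absorption area: A₁ = 6.8×0.37 + 325×0.05 + 362.1×0.08 + 3×0.12 + 325×0.08 + 8.1×0.03 = 74.337 m^2.
For T = 1.58 s, need A₂ = 0.161·V/T = 0.161·1625/1.58 = 165.585 sabins.
Additional absorption ΔA = 165.585 − 74.337 = 91.2 sabins.

91.2 sabins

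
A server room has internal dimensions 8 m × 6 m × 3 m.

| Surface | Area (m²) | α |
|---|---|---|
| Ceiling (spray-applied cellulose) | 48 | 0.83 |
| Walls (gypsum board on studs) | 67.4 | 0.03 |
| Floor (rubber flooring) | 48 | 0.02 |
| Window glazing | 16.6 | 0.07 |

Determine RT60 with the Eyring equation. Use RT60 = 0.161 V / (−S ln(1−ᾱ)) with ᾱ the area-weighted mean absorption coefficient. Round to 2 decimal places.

S = Σ Sᵢ = 180.0 m².
Σ(Sᵢαᵢ) = 48×0.83 + 67.4×0.03 + 48×0.02 + 16.6×0.07 = 43.984.
ᾱ = 43.984 / 180.0 = 0.2444.
−S·ln(1−ᾱ) = −180.0 × ln(1 − 0.2444) = 50.444.
V = 8 × 6 × 3 = 144 m³.
T = 0.161·V/[−S·ln(1−ᾱ)] = 0.161·144/50.444 = 0.46 s.

0.46 s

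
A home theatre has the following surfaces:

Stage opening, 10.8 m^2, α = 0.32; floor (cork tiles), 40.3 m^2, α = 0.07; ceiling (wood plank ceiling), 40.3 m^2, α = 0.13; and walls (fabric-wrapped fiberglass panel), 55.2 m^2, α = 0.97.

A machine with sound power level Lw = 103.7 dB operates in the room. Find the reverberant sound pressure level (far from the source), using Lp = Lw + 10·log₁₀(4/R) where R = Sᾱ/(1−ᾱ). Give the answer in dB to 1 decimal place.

Σ(Sᵢαᵢ) = 10.8×0.32 + 40.3×0.07 + 40.3×0.13 + 55.2×0.97 = 65.060; total area S = 146.6 m^2.
ᾱ = 0.4438, so room constant R = A/(1−ᾱ) = 116.972 m^2.
Lp = 103.7 + 10·log₁₀(4/116.972) = 103.7 + (-14.66) = 89.0 dB.

89.0 dB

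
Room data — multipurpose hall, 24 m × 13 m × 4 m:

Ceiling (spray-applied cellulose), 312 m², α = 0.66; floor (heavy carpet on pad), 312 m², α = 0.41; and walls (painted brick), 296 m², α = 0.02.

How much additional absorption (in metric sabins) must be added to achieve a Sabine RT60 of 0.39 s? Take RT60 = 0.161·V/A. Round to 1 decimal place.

Equivalent absorption area: A₁ = 312·0.66 + 312·0.41 + 296·0.02 = 339.760 m².
Target A₂ = 0.161·1248/0.39 = 515.200 sabins (V = 1248 m³).
Additional absorption ΔA = 515.200 − 339.760 = 175.4 sabins.

175.4 sabins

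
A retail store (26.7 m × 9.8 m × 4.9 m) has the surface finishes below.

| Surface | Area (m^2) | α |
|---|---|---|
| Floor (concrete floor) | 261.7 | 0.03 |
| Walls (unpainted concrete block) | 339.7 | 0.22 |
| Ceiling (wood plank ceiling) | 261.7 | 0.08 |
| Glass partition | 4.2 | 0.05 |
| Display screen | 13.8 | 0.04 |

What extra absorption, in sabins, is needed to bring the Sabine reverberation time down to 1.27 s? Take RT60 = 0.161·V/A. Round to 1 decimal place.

A₁ = Σ Sᵢαᵢ = 261.7·0.03 + 339.7·0.22 + 261.7·0.08 + 4.2·0.05 + 13.8·0.04 = 104.283 sabins.
Target A₂ = 0.161·1282.134/1.27 = 162.538 sabins (V = 1282.134 m³).
Shortfall: 162.538 − 104.283 = 58.3 sabins.

58.3 sabins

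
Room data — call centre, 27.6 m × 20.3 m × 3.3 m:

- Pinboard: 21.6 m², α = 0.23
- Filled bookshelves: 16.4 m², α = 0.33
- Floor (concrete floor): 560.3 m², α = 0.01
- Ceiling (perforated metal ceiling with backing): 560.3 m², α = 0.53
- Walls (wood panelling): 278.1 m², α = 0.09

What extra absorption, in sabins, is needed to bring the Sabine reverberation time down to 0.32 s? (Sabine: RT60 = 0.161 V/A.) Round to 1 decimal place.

A₁ = Σ Sᵢαᵢ = 21.6·0.23 + 16.4·0.33 + 560.3·0.01 + 560.3·0.53 + 278.1·0.09 = 337.971 sabins.
V = 1848.924 m³. Required absorption A₂ = 0.161 × 1848.924 / 0.32 = 930.240 sabins.
ΔA = A₂ − A₁ = 930.240 − 337.971 = 592.3 sabins.

592.3 sabins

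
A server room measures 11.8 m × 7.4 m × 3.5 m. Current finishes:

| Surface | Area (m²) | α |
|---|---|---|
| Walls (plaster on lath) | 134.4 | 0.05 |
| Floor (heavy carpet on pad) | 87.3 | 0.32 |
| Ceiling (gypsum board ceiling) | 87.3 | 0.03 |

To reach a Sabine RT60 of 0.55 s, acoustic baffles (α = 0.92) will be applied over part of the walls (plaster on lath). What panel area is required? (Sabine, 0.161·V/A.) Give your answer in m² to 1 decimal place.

60.0

Total absorption A₁ = 134.4*0.05 + 87.3*0.32 + 87.3*0.03
  = 6.720 + 27.936 + 2.619 = 37.275 m² sabins.
Required A₂ = 0.161·305.62/0.55 = 89.463 sabins.
Absorption to add: 89.463 − 37.275 = 52.188 sabins.
Each m² of panel replacing the walls (plaster on lath) adds (0.92 − 0.05) = 0.87 sabins.
Panel area = 52.188 / 0.87 = 60.0 m².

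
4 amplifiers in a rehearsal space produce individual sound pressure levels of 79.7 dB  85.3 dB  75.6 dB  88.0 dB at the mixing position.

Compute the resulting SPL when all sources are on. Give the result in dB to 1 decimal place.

90.4 dB

Σ 10^(Lᵢ/10) = 1.099e+09.
L_total = 10·log₁₀(1.099e+09) = 90.4 dB.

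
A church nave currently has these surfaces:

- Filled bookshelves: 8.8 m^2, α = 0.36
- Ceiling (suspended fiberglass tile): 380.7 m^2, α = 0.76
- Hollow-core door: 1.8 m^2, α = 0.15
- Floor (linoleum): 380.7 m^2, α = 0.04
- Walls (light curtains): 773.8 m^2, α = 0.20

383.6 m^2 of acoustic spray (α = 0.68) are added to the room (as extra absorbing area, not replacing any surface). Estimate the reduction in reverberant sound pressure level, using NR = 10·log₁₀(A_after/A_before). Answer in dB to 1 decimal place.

1.9 dB

Equivalent absorption area: A_before = 8.8·0.36 + 380.7·0.76 + 1.8·0.15 + 380.7·0.04 + 773.8·0.20 = 462.758 m^2.
Treatment contributes 383.6·0.68 = 260.848 sabins.
New total A_after = 723.606 sabins.
Reduction = 10 log₁₀(A_after/A_before) = 10 log₁₀(1.5637) = 1.9 dB.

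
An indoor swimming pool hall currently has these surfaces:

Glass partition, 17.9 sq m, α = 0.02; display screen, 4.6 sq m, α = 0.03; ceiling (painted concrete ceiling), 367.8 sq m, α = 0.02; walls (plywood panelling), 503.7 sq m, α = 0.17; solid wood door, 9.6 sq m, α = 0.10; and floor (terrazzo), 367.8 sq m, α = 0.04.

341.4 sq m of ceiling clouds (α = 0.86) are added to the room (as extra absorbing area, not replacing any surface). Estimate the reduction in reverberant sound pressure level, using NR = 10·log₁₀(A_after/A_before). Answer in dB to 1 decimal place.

5.7 dB

Equivalent absorption area: A_before = 17.9*0.02 + 4.6*0.03 + 367.8*0.02 + 503.7*0.17 + 9.6*0.10 + 367.8*0.04 = 109.153 sq m.
Added absorption = 341.4 × 0.86 = 293.604 sabins.
A_after = 109.153 + 293.604 = 402.757 sabins.
Reduction = 10 log₁₀(A_after/A_before) = 10 log₁₀(3.6898) = 5.7 dB.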